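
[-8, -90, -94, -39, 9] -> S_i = Random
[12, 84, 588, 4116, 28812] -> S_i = 12*7^i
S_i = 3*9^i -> [3, 27, 243, 2187, 19683]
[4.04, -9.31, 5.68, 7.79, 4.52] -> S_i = Random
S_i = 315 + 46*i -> [315, 361, 407, 453, 499]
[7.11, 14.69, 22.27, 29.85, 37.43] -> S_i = 7.11 + 7.58*i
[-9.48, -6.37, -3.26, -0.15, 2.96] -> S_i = -9.48 + 3.11*i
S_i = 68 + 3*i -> [68, 71, 74, 77, 80]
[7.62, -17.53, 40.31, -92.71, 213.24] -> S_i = 7.62*(-2.30)^i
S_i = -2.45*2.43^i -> [-2.45, -5.95, -14.47, -35.15, -85.43]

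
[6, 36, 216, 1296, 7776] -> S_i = 6*6^i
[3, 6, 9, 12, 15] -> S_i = 3 + 3*i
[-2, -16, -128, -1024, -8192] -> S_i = -2*8^i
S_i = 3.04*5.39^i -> [3.04, 16.39, 88.32, 476.04, 2565.83]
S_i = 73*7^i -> [73, 511, 3577, 25039, 175273]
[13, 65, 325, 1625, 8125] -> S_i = 13*5^i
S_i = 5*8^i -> [5, 40, 320, 2560, 20480]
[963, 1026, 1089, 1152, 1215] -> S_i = 963 + 63*i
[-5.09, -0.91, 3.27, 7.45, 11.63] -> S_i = -5.09 + 4.18*i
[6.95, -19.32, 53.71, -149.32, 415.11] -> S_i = 6.95*(-2.78)^i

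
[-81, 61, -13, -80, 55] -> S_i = Random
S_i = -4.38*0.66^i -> [-4.38, -2.89, -1.91, -1.26, -0.83]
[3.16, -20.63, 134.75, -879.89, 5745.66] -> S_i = 3.16*(-6.53)^i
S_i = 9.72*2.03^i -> [9.72, 19.73, 40.06, 81.31, 165.06]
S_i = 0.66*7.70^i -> [0.66, 5.08, 39.13, 301.31, 2320.1]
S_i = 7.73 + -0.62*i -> [7.73, 7.11, 6.49, 5.87, 5.25]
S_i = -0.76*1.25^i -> [-0.76, -0.95, -1.19, -1.48, -1.86]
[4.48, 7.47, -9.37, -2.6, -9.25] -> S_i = Random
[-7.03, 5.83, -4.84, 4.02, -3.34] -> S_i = -7.03*(-0.83)^i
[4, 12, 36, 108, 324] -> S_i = 4*3^i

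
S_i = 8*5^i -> [8, 40, 200, 1000, 5000]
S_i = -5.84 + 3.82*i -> [-5.84, -2.02, 1.8, 5.62, 9.44]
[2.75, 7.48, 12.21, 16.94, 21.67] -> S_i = 2.75 + 4.73*i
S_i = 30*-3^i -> [30, -90, 270, -810, 2430]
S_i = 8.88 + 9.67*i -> [8.88, 18.55, 28.22, 37.89, 47.56]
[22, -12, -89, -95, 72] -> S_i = Random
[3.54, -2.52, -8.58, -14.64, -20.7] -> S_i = 3.54 + -6.06*i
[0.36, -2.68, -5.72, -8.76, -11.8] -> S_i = 0.36 + -3.04*i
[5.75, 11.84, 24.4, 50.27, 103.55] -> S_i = 5.75*2.06^i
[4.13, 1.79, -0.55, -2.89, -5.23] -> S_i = 4.13 + -2.34*i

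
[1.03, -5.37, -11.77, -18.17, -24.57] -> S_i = 1.03 + -6.40*i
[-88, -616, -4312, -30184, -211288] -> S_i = -88*7^i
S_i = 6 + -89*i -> [6, -83, -172, -261, -350]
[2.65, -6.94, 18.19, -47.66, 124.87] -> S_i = 2.65*(-2.62)^i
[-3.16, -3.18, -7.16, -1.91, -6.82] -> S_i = Random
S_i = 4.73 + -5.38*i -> [4.73, -0.65, -6.03, -11.41, -16.79]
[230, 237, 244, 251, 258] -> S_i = 230 + 7*i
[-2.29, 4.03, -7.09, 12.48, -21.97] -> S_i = -2.29*(-1.76)^i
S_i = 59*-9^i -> [59, -531, 4779, -43011, 387099]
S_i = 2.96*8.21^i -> [2.96, 24.3, 199.52, 1638.03, 13448.21]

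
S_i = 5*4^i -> [5, 20, 80, 320, 1280]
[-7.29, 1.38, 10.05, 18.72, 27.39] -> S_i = -7.29 + 8.67*i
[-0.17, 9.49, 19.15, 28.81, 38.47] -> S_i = -0.17 + 9.66*i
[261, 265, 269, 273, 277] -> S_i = 261 + 4*i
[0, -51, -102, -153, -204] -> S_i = 0 + -51*i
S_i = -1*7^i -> [-1, -7, -49, -343, -2401]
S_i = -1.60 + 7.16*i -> [-1.6, 5.56, 12.72, 19.88, 27.04]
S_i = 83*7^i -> [83, 581, 4067, 28469, 199283]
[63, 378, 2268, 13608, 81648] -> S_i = 63*6^i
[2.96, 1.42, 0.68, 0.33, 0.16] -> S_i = 2.96*0.48^i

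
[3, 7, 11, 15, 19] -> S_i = 3 + 4*i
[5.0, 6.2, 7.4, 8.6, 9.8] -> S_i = 5.00 + 1.20*i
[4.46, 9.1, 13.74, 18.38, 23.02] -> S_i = 4.46 + 4.64*i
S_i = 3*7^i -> [3, 21, 147, 1029, 7203]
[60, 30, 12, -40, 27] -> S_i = Random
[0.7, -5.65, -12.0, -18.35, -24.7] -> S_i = 0.70 + -6.35*i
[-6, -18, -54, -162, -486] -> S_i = -6*3^i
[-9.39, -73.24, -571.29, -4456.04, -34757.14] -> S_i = -9.39*7.80^i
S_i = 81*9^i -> [81, 729, 6561, 59049, 531441]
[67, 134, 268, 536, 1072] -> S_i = 67*2^i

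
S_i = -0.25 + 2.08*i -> [-0.25, 1.83, 3.91, 5.99, 8.07]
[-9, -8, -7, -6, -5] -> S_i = -9 + 1*i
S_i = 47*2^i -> [47, 94, 188, 376, 752]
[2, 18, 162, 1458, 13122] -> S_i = 2*9^i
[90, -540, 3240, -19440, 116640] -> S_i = 90*-6^i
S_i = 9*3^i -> [9, 27, 81, 243, 729]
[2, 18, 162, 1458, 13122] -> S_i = 2*9^i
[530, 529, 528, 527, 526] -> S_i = 530 + -1*i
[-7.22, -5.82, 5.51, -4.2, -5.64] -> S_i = Random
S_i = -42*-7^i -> [-42, 294, -2058, 14406, -100842]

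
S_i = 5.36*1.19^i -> [5.36, 6.38, 7.59, 9.03, 10.75]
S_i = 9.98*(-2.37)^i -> [9.98, -23.65, 56.06, -132.85, 314.86]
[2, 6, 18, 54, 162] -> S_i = 2*3^i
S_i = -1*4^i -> [-1, -4, -16, -64, -256]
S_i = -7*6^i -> [-7, -42, -252, -1512, -9072]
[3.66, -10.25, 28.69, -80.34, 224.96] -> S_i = 3.66*(-2.80)^i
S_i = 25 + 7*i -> [25, 32, 39, 46, 53]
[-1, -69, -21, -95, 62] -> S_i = Random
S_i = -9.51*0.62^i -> [-9.51, -5.9, -3.66, -2.27, -1.41]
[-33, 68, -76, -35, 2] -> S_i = Random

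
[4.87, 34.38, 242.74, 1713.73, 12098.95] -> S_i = 4.87*7.06^i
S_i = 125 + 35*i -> [125, 160, 195, 230, 265]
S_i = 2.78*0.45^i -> [2.78, 1.25, 0.56, 0.25, 0.11]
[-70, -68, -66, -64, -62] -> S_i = -70 + 2*i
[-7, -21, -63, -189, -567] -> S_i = -7*3^i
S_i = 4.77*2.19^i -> [4.77, 10.45, 22.88, 50.1, 109.72]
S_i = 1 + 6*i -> [1, 7, 13, 19, 25]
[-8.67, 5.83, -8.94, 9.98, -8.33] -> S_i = Random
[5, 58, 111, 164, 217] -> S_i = 5 + 53*i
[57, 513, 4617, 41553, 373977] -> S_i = 57*9^i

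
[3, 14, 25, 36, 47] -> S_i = 3 + 11*i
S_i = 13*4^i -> [13, 52, 208, 832, 3328]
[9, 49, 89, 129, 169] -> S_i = 9 + 40*i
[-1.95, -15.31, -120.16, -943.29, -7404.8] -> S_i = -1.95*7.85^i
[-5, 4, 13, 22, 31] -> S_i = -5 + 9*i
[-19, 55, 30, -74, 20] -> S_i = Random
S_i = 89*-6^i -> [89, -534, 3204, -19224, 115344]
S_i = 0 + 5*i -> [0, 5, 10, 15, 20]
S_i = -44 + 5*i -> [-44, -39, -34, -29, -24]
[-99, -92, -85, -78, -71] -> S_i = -99 + 7*i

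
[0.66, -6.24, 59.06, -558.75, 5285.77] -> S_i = 0.66*(-9.46)^i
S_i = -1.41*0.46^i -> [-1.41, -0.65, -0.3, -0.14, -0.06]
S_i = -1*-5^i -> [-1, 5, -25, 125, -625]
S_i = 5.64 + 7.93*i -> [5.64, 13.57, 21.5, 29.43, 37.36]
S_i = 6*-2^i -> [6, -12, 24, -48, 96]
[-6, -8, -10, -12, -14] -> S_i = -6 + -2*i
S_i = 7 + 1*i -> [7, 8, 9, 10, 11]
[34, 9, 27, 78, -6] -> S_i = Random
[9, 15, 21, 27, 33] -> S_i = 9 + 6*i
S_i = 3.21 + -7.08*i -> [3.21, -3.87, -10.95, -18.03, -25.11]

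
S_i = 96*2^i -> [96, 192, 384, 768, 1536]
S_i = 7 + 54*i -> [7, 61, 115, 169, 223]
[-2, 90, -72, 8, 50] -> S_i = Random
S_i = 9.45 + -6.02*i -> [9.45, 3.43, -2.59, -8.61, -14.63]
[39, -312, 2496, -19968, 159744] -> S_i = 39*-8^i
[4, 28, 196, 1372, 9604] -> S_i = 4*7^i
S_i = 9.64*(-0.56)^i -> [9.64, -5.4, 3.02, -1.69, 0.95]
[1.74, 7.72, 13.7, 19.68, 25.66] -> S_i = 1.74 + 5.98*i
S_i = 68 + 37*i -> [68, 105, 142, 179, 216]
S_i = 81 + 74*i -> [81, 155, 229, 303, 377]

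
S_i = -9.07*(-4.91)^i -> [-9.07, 44.53, -218.66, 1073.62, -5271.49]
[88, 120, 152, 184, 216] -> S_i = 88 + 32*i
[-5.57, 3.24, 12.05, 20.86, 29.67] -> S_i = -5.57 + 8.81*i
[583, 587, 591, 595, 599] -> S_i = 583 + 4*i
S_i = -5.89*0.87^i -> [-5.89, -5.12, -4.46, -3.88, -3.37]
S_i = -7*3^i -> [-7, -21, -63, -189, -567]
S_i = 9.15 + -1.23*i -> [9.15, 7.92, 6.69, 5.46, 4.23]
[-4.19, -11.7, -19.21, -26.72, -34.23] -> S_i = -4.19 + -7.51*i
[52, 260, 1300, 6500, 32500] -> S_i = 52*5^i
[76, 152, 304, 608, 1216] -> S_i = 76*2^i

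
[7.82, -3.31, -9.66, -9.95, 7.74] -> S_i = Random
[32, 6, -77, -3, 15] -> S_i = Random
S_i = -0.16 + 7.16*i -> [-0.16, 7.0, 14.16, 21.32, 28.48]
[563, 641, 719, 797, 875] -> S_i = 563 + 78*i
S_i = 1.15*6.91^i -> [1.15, 7.95, 54.91, 379.43, 2621.86]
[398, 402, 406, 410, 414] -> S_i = 398 + 4*i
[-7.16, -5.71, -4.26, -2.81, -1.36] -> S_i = -7.16 + 1.45*i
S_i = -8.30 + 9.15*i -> [-8.3, 0.85, 10.0, 19.15, 28.3]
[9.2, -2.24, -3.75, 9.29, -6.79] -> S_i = Random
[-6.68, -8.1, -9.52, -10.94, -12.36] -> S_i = -6.68 + -1.42*i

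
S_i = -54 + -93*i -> [-54, -147, -240, -333, -426]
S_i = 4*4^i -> [4, 16, 64, 256, 1024]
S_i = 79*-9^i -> [79, -711, 6399, -57591, 518319]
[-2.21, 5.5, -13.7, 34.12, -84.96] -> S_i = -2.21*(-2.49)^i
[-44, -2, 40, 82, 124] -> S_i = -44 + 42*i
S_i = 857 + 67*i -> [857, 924, 991, 1058, 1125]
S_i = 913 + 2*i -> [913, 915, 917, 919, 921]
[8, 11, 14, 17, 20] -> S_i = 8 + 3*i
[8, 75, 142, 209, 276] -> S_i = 8 + 67*i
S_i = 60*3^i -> [60, 180, 540, 1620, 4860]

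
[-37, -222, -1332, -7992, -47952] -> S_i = -37*6^i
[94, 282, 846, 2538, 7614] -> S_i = 94*3^i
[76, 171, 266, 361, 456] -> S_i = 76 + 95*i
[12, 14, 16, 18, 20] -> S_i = 12 + 2*i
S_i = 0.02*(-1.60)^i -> [0.02, -0.03, 0.05, -0.08, 0.13]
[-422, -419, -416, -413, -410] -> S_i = -422 + 3*i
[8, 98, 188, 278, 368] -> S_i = 8 + 90*i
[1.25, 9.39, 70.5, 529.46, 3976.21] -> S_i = 1.25*7.51^i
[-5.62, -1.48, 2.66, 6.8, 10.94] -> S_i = -5.62 + 4.14*i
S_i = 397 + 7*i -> [397, 404, 411, 418, 425]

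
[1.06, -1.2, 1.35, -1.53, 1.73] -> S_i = 1.06*(-1.13)^i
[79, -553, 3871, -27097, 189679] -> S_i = 79*-7^i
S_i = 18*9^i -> [18, 162, 1458, 13122, 118098]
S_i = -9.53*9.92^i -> [-9.53, -94.54, -937.81, -9303.1, -92286.8]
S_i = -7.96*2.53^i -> [-7.96, -20.14, -50.95, -128.91, -326.13]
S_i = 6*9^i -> [6, 54, 486, 4374, 39366]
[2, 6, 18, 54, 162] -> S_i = 2*3^i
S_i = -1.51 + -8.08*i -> [-1.51, -9.59, -17.67, -25.75, -33.83]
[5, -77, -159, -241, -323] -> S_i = 5 + -82*i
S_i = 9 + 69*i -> [9, 78, 147, 216, 285]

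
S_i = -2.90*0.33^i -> [-2.9, -0.96, -0.32, -0.1, -0.03]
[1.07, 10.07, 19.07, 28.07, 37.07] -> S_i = 1.07 + 9.00*i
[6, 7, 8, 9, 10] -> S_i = 6 + 1*i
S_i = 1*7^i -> [1, 7, 49, 343, 2401]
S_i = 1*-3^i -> [1, -3, 9, -27, 81]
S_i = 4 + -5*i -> [4, -1, -6, -11, -16]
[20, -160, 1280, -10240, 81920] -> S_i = 20*-8^i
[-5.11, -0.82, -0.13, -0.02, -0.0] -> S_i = -5.11*0.16^i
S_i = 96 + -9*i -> [96, 87, 78, 69, 60]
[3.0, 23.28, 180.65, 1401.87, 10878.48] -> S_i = 3.00*7.76^i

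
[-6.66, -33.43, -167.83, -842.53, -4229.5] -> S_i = -6.66*5.02^i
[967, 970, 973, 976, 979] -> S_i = 967 + 3*i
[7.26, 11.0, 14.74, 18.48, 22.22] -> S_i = 7.26 + 3.74*i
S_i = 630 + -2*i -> [630, 628, 626, 624, 622]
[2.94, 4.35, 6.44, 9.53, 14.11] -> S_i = 2.94*1.48^i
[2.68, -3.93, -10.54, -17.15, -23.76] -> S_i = 2.68 + -6.61*i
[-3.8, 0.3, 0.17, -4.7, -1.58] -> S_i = Random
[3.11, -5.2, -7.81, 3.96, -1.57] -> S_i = Random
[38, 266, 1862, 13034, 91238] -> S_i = 38*7^i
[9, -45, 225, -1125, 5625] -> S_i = 9*-5^i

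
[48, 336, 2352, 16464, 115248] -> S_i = 48*7^i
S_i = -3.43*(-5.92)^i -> [-3.43, 20.31, -120.21, 711.64, -4212.9]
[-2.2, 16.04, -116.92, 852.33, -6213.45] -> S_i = -2.20*(-7.29)^i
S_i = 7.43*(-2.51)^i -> [7.43, -18.65, 46.81, -117.49, 294.91]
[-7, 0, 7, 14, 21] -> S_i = -7 + 7*i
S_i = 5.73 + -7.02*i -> [5.73, -1.29, -8.31, -15.33, -22.35]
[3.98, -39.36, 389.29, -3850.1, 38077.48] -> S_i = 3.98*(-9.89)^i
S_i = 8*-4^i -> [8, -32, 128, -512, 2048]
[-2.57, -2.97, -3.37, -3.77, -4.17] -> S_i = -2.57 + -0.40*i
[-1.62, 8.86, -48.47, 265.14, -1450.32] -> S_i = -1.62*(-5.47)^i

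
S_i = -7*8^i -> [-7, -56, -448, -3584, -28672]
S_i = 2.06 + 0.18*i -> [2.06, 2.24, 2.42, 2.6, 2.78]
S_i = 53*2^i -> [53, 106, 212, 424, 848]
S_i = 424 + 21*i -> [424, 445, 466, 487, 508]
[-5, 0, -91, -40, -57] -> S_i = Random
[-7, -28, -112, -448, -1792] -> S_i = -7*4^i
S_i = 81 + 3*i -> [81, 84, 87, 90, 93]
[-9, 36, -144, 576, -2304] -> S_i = -9*-4^i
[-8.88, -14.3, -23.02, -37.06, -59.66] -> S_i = -8.88*1.61^i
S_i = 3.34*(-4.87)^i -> [3.34, -16.27, 79.21, -385.77, 1878.72]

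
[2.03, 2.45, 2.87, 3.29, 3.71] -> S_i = 2.03 + 0.42*i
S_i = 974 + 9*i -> [974, 983, 992, 1001, 1010]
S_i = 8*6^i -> [8, 48, 288, 1728, 10368]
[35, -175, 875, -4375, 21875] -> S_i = 35*-5^i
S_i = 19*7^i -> [19, 133, 931, 6517, 45619]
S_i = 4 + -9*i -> [4, -5, -14, -23, -32]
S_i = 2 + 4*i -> [2, 6, 10, 14, 18]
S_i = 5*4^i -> [5, 20, 80, 320, 1280]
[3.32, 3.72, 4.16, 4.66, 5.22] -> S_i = 3.32*1.12^i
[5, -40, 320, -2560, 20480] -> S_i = 5*-8^i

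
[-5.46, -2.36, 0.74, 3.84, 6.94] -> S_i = -5.46 + 3.10*i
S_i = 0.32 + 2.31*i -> [0.32, 2.63, 4.94, 7.25, 9.56]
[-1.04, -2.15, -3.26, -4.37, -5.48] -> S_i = -1.04 + -1.11*i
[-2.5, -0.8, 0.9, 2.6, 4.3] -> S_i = -2.50 + 1.70*i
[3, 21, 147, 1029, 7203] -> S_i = 3*7^i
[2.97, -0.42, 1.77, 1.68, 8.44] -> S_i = Random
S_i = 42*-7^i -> [42, -294, 2058, -14406, 100842]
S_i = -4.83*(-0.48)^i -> [-4.83, 2.32, -1.11, 0.53, -0.26]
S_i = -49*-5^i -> [-49, 245, -1225, 6125, -30625]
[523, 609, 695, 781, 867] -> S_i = 523 + 86*i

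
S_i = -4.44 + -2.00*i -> [-4.44, -6.44, -8.44, -10.44, -12.44]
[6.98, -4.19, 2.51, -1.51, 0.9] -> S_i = 6.98*(-0.60)^i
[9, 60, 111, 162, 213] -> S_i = 9 + 51*i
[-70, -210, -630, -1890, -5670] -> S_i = -70*3^i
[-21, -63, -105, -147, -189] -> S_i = -21 + -42*i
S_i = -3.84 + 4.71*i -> [-3.84, 0.87, 5.58, 10.29, 15.0]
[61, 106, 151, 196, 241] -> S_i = 61 + 45*i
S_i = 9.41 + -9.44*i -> [9.41, -0.03, -9.47, -18.91, -28.35]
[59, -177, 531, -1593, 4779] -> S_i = 59*-3^i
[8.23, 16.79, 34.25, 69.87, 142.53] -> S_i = 8.23*2.04^i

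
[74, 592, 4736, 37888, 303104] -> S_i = 74*8^i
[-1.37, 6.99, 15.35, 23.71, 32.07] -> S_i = -1.37 + 8.36*i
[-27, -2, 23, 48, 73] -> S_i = -27 + 25*i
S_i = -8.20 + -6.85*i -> [-8.2, -15.05, -21.9, -28.75, -35.6]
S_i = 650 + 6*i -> [650, 656, 662, 668, 674]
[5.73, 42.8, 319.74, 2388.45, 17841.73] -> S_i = 5.73*7.47^i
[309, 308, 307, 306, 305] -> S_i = 309 + -1*i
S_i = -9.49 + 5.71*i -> [-9.49, -3.78, 1.93, 7.64, 13.35]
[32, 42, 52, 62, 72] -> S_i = 32 + 10*i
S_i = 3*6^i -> [3, 18, 108, 648, 3888]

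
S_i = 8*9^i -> [8, 72, 648, 5832, 52488]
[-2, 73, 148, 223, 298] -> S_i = -2 + 75*i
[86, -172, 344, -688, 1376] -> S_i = 86*-2^i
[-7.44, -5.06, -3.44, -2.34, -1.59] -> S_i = -7.44*0.68^i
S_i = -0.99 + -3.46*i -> [-0.99, -4.45, -7.91, -11.37, -14.83]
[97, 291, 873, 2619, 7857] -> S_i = 97*3^i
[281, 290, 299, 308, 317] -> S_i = 281 + 9*i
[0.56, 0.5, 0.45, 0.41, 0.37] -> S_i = 0.56*0.90^i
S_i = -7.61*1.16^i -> [-7.61, -8.83, -10.24, -11.88, -13.78]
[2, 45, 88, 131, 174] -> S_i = 2 + 43*i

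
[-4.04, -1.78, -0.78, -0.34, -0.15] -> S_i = -4.04*0.44^i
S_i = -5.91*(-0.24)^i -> [-5.91, 1.42, -0.34, 0.08, -0.02]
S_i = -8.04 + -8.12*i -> [-8.04, -16.16, -24.28, -32.4, -40.52]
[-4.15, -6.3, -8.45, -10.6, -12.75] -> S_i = -4.15 + -2.15*i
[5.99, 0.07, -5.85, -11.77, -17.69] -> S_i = 5.99 + -5.92*i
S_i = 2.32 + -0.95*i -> [2.32, 1.37, 0.42, -0.53, -1.48]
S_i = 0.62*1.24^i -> [0.62, 0.77, 0.95, 1.18, 1.47]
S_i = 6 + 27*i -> [6, 33, 60, 87, 114]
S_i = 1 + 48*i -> [1, 49, 97, 145, 193]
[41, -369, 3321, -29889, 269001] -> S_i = 41*-9^i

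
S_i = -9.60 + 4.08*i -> [-9.6, -5.52, -1.44, 2.64, 6.72]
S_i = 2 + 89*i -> [2, 91, 180, 269, 358]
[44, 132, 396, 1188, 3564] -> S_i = 44*3^i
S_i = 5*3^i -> [5, 15, 45, 135, 405]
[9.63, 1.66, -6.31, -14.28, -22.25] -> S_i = 9.63 + -7.97*i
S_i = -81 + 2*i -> [-81, -79, -77, -75, -73]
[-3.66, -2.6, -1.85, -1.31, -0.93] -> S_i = -3.66*0.71^i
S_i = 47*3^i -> [47, 141, 423, 1269, 3807]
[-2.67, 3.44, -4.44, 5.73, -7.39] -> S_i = -2.67*(-1.29)^i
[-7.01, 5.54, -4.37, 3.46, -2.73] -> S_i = -7.01*(-0.79)^i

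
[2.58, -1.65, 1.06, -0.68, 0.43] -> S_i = 2.58*(-0.64)^i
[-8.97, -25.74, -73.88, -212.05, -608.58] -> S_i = -8.97*2.87^i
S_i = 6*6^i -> [6, 36, 216, 1296, 7776]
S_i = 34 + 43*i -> [34, 77, 120, 163, 206]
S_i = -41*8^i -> [-41, -328, -2624, -20992, -167936]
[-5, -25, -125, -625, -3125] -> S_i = -5*5^i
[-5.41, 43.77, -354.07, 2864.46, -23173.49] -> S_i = -5.41*(-8.09)^i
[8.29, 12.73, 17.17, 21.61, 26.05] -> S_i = 8.29 + 4.44*i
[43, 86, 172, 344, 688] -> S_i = 43*2^i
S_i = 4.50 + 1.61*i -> [4.5, 6.11, 7.72, 9.33, 10.94]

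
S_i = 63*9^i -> [63, 567, 5103, 45927, 413343]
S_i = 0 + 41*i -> [0, 41, 82, 123, 164]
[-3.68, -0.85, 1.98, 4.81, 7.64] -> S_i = -3.68 + 2.83*i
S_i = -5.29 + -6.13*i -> [-5.29, -11.42, -17.55, -23.68, -29.81]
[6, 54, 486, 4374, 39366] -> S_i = 6*9^i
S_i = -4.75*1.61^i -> [-4.75, -7.65, -12.31, -19.82, -31.92]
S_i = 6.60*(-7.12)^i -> [6.6, -46.99, 334.58, -2382.23, 16961.49]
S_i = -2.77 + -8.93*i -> [-2.77, -11.7, -20.63, -29.56, -38.49]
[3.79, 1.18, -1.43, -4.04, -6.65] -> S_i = 3.79 + -2.61*i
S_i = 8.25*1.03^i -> [8.25, 8.5, 8.75, 9.01, 9.29]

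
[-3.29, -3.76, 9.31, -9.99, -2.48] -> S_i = Random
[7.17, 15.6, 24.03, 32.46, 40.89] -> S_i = 7.17 + 8.43*i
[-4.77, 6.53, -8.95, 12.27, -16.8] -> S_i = -4.77*(-1.37)^i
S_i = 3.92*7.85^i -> [3.92, 30.77, 241.56, 1896.25, 14885.54]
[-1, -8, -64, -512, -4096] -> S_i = -1*8^i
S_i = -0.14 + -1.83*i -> [-0.14, -1.97, -3.8, -5.63, -7.46]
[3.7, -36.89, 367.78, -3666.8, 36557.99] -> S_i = 3.70*(-9.97)^i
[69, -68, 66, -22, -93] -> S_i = Random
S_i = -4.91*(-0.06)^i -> [-4.91, 0.29, -0.02, 0.0, -0.0]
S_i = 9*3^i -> [9, 27, 81, 243, 729]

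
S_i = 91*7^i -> [91, 637, 4459, 31213, 218491]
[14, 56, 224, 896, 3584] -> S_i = 14*4^i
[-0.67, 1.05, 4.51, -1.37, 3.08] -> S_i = Random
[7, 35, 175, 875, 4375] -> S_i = 7*5^i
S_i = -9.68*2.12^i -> [-9.68, -20.52, -43.51, -92.23, -195.53]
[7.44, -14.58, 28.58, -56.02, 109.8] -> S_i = 7.44*(-1.96)^i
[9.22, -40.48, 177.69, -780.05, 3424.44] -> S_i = 9.22*(-4.39)^i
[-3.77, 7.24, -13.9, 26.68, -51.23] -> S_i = -3.77*(-1.92)^i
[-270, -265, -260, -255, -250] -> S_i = -270 + 5*i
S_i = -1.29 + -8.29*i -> [-1.29, -9.58, -17.87, -26.16, -34.45]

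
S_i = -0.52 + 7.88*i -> [-0.52, 7.36, 15.24, 23.12, 31.0]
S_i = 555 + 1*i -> [555, 556, 557, 558, 559]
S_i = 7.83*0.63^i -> [7.83, 4.93, 3.11, 1.96, 1.23]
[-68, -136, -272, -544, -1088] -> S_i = -68*2^i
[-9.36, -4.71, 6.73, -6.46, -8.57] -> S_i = Random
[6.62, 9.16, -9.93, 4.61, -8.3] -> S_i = Random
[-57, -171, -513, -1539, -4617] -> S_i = -57*3^i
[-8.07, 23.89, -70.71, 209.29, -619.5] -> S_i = -8.07*(-2.96)^i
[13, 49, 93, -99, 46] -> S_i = Random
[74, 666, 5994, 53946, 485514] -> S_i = 74*9^i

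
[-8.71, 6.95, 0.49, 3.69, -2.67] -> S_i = Random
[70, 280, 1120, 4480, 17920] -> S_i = 70*4^i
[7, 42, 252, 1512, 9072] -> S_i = 7*6^i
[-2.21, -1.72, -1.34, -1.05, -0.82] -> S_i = -2.21*0.78^i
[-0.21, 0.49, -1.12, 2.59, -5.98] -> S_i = -0.21*(-2.31)^i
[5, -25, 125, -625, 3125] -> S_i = 5*-5^i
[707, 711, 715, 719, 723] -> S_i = 707 + 4*i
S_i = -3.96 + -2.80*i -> [-3.96, -6.76, -9.56, -12.36, -15.16]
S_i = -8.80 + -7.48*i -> [-8.8, -16.28, -23.76, -31.24, -38.72]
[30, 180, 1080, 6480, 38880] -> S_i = 30*6^i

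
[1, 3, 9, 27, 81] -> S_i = 1*3^i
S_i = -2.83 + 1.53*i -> [-2.83, -1.3, 0.23, 1.76, 3.29]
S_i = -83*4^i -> [-83, -332, -1328, -5312, -21248]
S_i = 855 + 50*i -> [855, 905, 955, 1005, 1055]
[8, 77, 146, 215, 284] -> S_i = 8 + 69*i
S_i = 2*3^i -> [2, 6, 18, 54, 162]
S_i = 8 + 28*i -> [8, 36, 64, 92, 120]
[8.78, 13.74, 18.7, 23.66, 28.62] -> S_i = 8.78 + 4.96*i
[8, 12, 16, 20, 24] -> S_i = 8 + 4*i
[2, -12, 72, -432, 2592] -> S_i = 2*-6^i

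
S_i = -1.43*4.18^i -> [-1.43, -5.98, -24.99, -104.44, -436.56]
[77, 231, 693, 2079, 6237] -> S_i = 77*3^i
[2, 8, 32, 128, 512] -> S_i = 2*4^i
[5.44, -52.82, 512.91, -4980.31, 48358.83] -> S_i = 5.44*(-9.71)^i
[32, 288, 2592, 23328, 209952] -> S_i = 32*9^i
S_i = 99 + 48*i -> [99, 147, 195, 243, 291]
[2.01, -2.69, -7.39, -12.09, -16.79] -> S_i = 2.01 + -4.70*i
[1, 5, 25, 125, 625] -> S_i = 1*5^i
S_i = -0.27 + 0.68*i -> [-0.27, 0.41, 1.09, 1.77, 2.45]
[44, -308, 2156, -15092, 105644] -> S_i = 44*-7^i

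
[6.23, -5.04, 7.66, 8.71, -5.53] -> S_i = Random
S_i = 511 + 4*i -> [511, 515, 519, 523, 527]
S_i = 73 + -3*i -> [73, 70, 67, 64, 61]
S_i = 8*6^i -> [8, 48, 288, 1728, 10368]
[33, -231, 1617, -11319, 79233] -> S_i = 33*-7^i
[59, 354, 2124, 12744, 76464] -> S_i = 59*6^i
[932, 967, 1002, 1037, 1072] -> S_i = 932 + 35*i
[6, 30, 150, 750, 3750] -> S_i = 6*5^i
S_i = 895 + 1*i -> [895, 896, 897, 898, 899]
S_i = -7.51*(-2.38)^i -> [-7.51, 17.87, -42.54, 101.24, -240.96]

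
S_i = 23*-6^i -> [23, -138, 828, -4968, 29808]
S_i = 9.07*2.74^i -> [9.07, 24.85, 68.09, 186.58, 511.22]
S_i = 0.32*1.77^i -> [0.32, 0.57, 1.0, 1.77, 3.14]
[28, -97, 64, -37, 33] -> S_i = Random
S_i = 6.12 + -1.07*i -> [6.12, 5.05, 3.98, 2.91, 1.84]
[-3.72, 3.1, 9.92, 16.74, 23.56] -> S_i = -3.72 + 6.82*i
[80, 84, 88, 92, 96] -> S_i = 80 + 4*i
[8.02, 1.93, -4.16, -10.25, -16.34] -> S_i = 8.02 + -6.09*i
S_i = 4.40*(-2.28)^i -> [4.4, -10.03, 22.87, -52.15, 118.9]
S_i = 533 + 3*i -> [533, 536, 539, 542, 545]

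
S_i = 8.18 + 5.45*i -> [8.18, 13.63, 19.08, 24.53, 29.98]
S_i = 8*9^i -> [8, 72, 648, 5832, 52488]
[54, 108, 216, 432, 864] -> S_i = 54*2^i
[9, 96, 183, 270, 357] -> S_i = 9 + 87*i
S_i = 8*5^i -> [8, 40, 200, 1000, 5000]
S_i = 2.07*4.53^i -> [2.07, 9.38, 42.48, 192.43, 871.69]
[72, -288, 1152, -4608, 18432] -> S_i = 72*-4^i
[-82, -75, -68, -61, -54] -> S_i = -82 + 7*i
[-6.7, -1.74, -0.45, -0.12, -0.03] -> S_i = -6.70*0.26^i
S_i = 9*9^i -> [9, 81, 729, 6561, 59049]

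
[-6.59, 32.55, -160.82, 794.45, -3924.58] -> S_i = -6.59*(-4.94)^i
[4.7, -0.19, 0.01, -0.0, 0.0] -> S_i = 4.70*(-0.04)^i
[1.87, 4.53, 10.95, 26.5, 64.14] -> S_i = 1.87*2.42^i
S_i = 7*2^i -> [7, 14, 28, 56, 112]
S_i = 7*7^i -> [7, 49, 343, 2401, 16807]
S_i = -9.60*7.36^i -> [-9.6, -70.66, -520.03, -3827.41, -28169.72]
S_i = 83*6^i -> [83, 498, 2988, 17928, 107568]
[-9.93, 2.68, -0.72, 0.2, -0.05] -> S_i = -9.93*(-0.27)^i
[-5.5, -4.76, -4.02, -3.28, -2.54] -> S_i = -5.50 + 0.74*i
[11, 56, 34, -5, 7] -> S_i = Random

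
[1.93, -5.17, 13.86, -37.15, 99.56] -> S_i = 1.93*(-2.68)^i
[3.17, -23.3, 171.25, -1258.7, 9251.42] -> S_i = 3.17*(-7.35)^i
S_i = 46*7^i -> [46, 322, 2254, 15778, 110446]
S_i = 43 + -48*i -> [43, -5, -53, -101, -149]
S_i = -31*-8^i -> [-31, 248, -1984, 15872, -126976]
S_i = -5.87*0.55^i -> [-5.87, -3.23, -1.78, -0.98, -0.54]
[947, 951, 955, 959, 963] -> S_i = 947 + 4*i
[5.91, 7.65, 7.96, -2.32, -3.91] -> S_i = Random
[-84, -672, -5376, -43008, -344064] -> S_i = -84*8^i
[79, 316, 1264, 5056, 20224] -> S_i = 79*4^i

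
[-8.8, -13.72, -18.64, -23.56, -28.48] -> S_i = -8.80 + -4.92*i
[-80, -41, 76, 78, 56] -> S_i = Random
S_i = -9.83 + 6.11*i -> [-9.83, -3.72, 2.39, 8.5, 14.61]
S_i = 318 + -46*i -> [318, 272, 226, 180, 134]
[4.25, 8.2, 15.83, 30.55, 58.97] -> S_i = 4.25*1.93^i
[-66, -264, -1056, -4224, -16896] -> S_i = -66*4^i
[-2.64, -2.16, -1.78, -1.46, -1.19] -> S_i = -2.64*0.82^i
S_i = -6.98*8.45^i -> [-6.98, -58.98, -498.39, -4211.39, -35586.25]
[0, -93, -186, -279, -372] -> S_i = 0 + -93*i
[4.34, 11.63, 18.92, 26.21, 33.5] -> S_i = 4.34 + 7.29*i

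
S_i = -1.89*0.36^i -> [-1.89, -0.68, -0.24, -0.09, -0.03]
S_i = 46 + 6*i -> [46, 52, 58, 64, 70]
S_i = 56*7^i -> [56, 392, 2744, 19208, 134456]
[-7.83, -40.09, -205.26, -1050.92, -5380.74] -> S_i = -7.83*5.12^i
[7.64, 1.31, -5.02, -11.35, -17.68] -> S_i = 7.64 + -6.33*i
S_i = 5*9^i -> [5, 45, 405, 3645, 32805]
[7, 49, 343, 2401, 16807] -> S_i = 7*7^i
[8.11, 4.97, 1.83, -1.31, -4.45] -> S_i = 8.11 + -3.14*i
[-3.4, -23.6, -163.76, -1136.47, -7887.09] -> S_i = -3.40*6.94^i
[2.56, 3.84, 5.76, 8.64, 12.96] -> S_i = 2.56*1.50^i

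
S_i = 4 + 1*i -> [4, 5, 6, 7, 8]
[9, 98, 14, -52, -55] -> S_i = Random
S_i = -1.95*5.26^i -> [-1.95, -10.26, -53.95, -283.79, -1492.72]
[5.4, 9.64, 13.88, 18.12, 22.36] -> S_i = 5.40 + 4.24*i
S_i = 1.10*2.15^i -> [1.1, 2.37, 5.08, 10.93, 23.5]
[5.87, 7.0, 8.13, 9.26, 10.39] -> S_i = 5.87 + 1.13*i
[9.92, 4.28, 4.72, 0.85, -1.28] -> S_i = Random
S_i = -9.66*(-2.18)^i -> [-9.66, 21.06, -45.91, 100.08, -218.17]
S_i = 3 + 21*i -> [3, 24, 45, 66, 87]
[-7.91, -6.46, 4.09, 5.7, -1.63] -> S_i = Random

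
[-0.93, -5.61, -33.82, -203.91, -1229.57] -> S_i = -0.93*6.03^i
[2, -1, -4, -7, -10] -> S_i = 2 + -3*i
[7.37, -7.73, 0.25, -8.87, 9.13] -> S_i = Random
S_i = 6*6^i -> [6, 36, 216, 1296, 7776]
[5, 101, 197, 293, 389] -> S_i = 5 + 96*i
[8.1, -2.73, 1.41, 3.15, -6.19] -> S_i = Random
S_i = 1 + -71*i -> [1, -70, -141, -212, -283]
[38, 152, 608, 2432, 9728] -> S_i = 38*4^i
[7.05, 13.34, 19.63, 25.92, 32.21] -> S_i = 7.05 + 6.29*i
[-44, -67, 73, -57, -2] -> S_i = Random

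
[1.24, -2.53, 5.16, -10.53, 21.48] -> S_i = 1.24*(-2.04)^i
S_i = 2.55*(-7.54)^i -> [2.55, -19.23, 144.97, -1093.09, 8241.87]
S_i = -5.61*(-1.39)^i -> [-5.61, 7.8, -10.84, 15.07, -20.94]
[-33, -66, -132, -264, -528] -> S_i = -33*2^i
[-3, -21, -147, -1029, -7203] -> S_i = -3*7^i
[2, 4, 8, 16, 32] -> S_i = 2*2^i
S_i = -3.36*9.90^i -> [-3.36, -33.26, -329.31, -3260.2, -32276.03]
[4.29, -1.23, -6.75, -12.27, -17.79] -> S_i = 4.29 + -5.52*i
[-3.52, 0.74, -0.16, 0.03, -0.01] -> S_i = -3.52*(-0.21)^i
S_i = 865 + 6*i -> [865, 871, 877, 883, 889]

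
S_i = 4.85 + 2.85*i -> [4.85, 7.7, 10.55, 13.4, 16.25]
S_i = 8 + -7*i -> [8, 1, -6, -13, -20]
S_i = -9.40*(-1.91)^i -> [-9.4, 17.95, -34.29, 65.5, -125.1]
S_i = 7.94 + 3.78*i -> [7.94, 11.72, 15.5, 19.28, 23.06]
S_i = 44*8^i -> [44, 352, 2816, 22528, 180224]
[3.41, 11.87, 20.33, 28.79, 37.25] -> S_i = 3.41 + 8.46*i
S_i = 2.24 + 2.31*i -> [2.24, 4.55, 6.86, 9.17, 11.48]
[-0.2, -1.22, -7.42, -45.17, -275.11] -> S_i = -0.20*6.09^i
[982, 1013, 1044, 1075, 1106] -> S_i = 982 + 31*i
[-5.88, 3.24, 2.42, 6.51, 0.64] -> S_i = Random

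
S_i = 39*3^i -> [39, 117, 351, 1053, 3159]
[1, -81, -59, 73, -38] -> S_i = Random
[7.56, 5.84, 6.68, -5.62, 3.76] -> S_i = Random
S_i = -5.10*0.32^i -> [-5.1, -1.63, -0.52, -0.17, -0.05]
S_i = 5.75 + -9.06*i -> [5.75, -3.31, -12.37, -21.43, -30.49]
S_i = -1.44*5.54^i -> [-1.44, -7.98, -44.2, -244.85, -1356.44]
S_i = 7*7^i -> [7, 49, 343, 2401, 16807]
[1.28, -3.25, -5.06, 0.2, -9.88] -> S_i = Random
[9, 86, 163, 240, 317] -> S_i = 9 + 77*i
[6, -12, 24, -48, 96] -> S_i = 6*-2^i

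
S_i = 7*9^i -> [7, 63, 567, 5103, 45927]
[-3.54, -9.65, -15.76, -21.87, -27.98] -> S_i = -3.54 + -6.11*i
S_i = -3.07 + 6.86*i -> [-3.07, 3.79, 10.65, 17.51, 24.37]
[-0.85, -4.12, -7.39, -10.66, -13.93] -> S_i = -0.85 + -3.27*i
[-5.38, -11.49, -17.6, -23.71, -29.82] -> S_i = -5.38 + -6.11*i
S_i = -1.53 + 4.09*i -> [-1.53, 2.56, 6.65, 10.74, 14.83]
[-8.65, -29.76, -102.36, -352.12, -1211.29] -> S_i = -8.65*3.44^i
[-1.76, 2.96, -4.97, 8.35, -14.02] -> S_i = -1.76*(-1.68)^i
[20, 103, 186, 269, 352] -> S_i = 20 + 83*i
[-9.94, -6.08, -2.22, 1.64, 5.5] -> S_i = -9.94 + 3.86*i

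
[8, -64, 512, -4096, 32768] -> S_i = 8*-8^i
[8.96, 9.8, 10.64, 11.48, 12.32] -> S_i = 8.96 + 0.84*i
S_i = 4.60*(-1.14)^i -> [4.6, -5.24, 5.98, -6.82, 7.77]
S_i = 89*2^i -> [89, 178, 356, 712, 1424]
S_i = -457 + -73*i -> [-457, -530, -603, -676, -749]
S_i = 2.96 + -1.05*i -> [2.96, 1.91, 0.86, -0.19, -1.24]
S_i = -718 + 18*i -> [-718, -700, -682, -664, -646]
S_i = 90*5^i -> [90, 450, 2250, 11250, 56250]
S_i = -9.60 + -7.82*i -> [-9.6, -17.42, -25.24, -33.06, -40.88]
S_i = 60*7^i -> [60, 420, 2940, 20580, 144060]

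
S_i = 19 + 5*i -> [19, 24, 29, 34, 39]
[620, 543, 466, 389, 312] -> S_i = 620 + -77*i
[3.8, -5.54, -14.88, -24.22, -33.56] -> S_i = 3.80 + -9.34*i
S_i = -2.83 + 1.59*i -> [-2.83, -1.24, 0.35, 1.94, 3.53]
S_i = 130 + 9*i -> [130, 139, 148, 157, 166]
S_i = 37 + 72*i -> [37, 109, 181, 253, 325]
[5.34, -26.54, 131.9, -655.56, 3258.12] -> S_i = 5.34*(-4.97)^i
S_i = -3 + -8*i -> [-3, -11, -19, -27, -35]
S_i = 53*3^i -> [53, 159, 477, 1431, 4293]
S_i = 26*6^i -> [26, 156, 936, 5616, 33696]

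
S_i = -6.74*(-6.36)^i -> [-6.74, 42.87, -272.63, 1733.93, -11027.79]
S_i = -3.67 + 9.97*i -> [-3.67, 6.3, 16.27, 26.24, 36.21]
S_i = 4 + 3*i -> [4, 7, 10, 13, 16]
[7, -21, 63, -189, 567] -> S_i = 7*-3^i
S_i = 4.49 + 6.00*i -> [4.49, 10.49, 16.49, 22.49, 28.49]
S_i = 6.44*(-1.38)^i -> [6.44, -8.89, 12.26, -16.92, 23.36]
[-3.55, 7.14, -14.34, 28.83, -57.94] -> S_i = -3.55*(-2.01)^i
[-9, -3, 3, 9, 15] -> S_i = -9 + 6*i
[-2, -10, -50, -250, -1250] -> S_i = -2*5^i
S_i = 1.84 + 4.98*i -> [1.84, 6.82, 11.8, 16.78, 21.76]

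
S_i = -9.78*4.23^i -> [-9.78, -41.37, -174.99, -740.22, -3131.12]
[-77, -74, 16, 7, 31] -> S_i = Random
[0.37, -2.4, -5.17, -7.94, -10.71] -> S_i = 0.37 + -2.77*i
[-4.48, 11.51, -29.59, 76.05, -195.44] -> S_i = -4.48*(-2.57)^i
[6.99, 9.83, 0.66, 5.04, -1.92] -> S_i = Random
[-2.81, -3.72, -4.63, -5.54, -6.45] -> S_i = -2.81 + -0.91*i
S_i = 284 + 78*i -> [284, 362, 440, 518, 596]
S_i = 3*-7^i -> [3, -21, 147, -1029, 7203]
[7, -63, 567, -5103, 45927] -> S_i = 7*-9^i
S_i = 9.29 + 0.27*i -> [9.29, 9.56, 9.83, 10.1, 10.37]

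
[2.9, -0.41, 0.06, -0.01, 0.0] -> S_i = 2.90*(-0.14)^i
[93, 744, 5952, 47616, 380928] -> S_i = 93*8^i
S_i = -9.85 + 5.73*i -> [-9.85, -4.12, 1.61, 7.34, 13.07]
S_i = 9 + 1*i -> [9, 10, 11, 12, 13]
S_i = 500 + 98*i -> [500, 598, 696, 794, 892]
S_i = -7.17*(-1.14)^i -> [-7.17, 8.17, -9.32, 10.62, -12.11]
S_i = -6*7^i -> [-6, -42, -294, -2058, -14406]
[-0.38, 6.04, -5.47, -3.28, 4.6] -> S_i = Random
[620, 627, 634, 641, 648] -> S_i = 620 + 7*i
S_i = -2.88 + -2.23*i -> [-2.88, -5.11, -7.34, -9.57, -11.8]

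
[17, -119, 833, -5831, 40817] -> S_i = 17*-7^i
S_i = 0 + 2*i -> [0, 2, 4, 6, 8]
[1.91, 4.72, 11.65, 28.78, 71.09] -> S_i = 1.91*2.47^i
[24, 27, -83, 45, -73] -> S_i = Random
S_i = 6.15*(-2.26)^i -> [6.15, -13.9, 31.41, -70.99, 160.44]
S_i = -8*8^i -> [-8, -64, -512, -4096, -32768]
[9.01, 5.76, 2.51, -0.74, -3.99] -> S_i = 9.01 + -3.25*i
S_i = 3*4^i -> [3, 12, 48, 192, 768]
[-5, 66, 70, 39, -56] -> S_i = Random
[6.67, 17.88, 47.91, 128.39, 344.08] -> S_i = 6.67*2.68^i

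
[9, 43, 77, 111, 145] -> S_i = 9 + 34*i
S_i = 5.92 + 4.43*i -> [5.92, 10.35, 14.78, 19.21, 23.64]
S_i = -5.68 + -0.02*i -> [-5.68, -5.7, -5.72, -5.74, -5.76]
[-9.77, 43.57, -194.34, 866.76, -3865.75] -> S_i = -9.77*(-4.46)^i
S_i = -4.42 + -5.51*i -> [-4.42, -9.93, -15.44, -20.95, -26.46]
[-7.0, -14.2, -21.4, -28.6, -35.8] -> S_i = -7.00 + -7.20*i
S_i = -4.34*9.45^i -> [-4.34, -41.01, -387.57, -3662.56, -34611.22]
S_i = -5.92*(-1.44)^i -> [-5.92, 8.52, -12.28, 17.68, -25.45]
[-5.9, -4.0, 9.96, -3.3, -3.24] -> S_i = Random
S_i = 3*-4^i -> [3, -12, 48, -192, 768]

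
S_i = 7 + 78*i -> [7, 85, 163, 241, 319]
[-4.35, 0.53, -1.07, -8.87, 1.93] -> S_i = Random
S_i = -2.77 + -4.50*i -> [-2.77, -7.27, -11.77, -16.27, -20.77]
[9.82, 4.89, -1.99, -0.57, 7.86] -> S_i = Random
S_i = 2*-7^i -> [2, -14, 98, -686, 4802]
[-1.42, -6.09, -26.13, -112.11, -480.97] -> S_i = -1.42*4.29^i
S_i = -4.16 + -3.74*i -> [-4.16, -7.9, -11.64, -15.38, -19.12]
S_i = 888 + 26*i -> [888, 914, 940, 966, 992]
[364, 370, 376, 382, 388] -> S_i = 364 + 6*i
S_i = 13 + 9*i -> [13, 22, 31, 40, 49]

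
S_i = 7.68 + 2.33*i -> [7.68, 10.01, 12.34, 14.67, 17.0]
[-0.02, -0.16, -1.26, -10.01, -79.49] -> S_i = -0.02*7.94^i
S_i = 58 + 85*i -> [58, 143, 228, 313, 398]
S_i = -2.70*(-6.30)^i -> [-2.7, 17.01, -107.16, 675.13, -4253.3]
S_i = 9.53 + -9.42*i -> [9.53, 0.11, -9.31, -18.73, -28.15]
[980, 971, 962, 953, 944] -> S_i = 980 + -9*i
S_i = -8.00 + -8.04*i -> [-8.0, -16.04, -24.08, -32.12, -40.16]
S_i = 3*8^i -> [3, 24, 192, 1536, 12288]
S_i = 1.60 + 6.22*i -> [1.6, 7.82, 14.04, 20.26, 26.48]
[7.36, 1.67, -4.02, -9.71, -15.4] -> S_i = 7.36 + -5.69*i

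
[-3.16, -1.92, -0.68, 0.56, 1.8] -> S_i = -3.16 + 1.24*i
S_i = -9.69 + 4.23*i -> [-9.69, -5.46, -1.23, 3.0, 7.23]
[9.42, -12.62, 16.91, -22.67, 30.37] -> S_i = 9.42*(-1.34)^i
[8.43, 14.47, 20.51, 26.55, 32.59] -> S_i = 8.43 + 6.04*i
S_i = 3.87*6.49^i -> [3.87, 25.12, 163.0, 1057.9, 6865.78]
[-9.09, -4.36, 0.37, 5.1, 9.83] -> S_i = -9.09 + 4.73*i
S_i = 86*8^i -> [86, 688, 5504, 44032, 352256]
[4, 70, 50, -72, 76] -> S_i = Random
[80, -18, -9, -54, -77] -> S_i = Random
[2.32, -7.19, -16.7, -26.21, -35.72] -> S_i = 2.32 + -9.51*i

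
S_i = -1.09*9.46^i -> [-1.09, -10.31, -97.55, -922.78, -8729.53]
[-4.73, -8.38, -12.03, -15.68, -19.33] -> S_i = -4.73 + -3.65*i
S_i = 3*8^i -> [3, 24, 192, 1536, 12288]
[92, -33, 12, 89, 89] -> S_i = Random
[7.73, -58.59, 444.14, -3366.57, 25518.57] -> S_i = 7.73*(-7.58)^i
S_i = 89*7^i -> [89, 623, 4361, 30527, 213689]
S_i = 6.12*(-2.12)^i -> [6.12, -12.97, 27.51, -58.31, 123.62]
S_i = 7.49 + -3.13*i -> [7.49, 4.36, 1.23, -1.9, -5.03]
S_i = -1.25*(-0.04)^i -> [-1.25, 0.05, -0.0, 0.0, -0.0]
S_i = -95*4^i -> [-95, -380, -1520, -6080, -24320]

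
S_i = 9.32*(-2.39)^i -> [9.32, -22.27, 53.24, -127.24, 304.09]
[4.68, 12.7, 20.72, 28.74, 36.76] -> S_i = 4.68 + 8.02*i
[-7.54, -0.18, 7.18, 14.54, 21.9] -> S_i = -7.54 + 7.36*i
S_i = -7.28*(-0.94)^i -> [-7.28, 6.84, -6.43, 6.05, -5.68]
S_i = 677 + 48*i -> [677, 725, 773, 821, 869]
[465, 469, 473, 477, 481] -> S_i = 465 + 4*i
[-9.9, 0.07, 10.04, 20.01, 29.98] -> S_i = -9.90 + 9.97*i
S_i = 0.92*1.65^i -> [0.92, 1.52, 2.5, 4.13, 6.82]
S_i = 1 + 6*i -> [1, 7, 13, 19, 25]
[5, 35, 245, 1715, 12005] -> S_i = 5*7^i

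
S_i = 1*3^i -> [1, 3, 9, 27, 81]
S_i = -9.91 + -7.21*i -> [-9.91, -17.12, -24.33, -31.54, -38.75]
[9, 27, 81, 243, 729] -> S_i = 9*3^i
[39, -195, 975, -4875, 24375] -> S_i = 39*-5^i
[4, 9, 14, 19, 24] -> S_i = 4 + 5*i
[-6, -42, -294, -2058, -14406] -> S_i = -6*7^i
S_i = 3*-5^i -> [3, -15, 75, -375, 1875]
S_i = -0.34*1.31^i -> [-0.34, -0.45, -0.58, -0.76, -1.0]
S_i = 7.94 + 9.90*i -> [7.94, 17.84, 27.74, 37.64, 47.54]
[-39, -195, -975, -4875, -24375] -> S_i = -39*5^i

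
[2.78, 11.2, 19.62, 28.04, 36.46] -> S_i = 2.78 + 8.42*i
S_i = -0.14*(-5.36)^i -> [-0.14, 0.75, -4.02, 21.56, -115.55]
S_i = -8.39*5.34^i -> [-8.39, -44.8, -239.25, -1277.57, -6822.24]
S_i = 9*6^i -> [9, 54, 324, 1944, 11664]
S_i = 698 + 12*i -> [698, 710, 722, 734, 746]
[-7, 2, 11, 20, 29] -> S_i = -7 + 9*i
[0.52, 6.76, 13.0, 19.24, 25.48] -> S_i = 0.52 + 6.24*i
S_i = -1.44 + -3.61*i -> [-1.44, -5.05, -8.66, -12.27, -15.88]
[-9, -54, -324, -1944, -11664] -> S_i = -9*6^i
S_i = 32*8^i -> [32, 256, 2048, 16384, 131072]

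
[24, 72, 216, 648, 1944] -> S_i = 24*3^i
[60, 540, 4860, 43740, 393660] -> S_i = 60*9^i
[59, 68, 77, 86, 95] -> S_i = 59 + 9*i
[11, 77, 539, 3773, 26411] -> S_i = 11*7^i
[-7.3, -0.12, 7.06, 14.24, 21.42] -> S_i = -7.30 + 7.18*i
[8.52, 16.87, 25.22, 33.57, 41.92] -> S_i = 8.52 + 8.35*i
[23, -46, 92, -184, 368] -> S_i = 23*-2^i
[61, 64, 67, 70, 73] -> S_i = 61 + 3*i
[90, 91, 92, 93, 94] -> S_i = 90 + 1*i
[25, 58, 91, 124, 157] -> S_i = 25 + 33*i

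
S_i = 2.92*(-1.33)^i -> [2.92, -3.88, 5.17, -6.87, 9.14]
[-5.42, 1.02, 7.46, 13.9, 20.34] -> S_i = -5.42 + 6.44*i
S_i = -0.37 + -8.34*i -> [-0.37, -8.71, -17.05, -25.39, -33.73]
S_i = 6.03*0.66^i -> [6.03, 3.98, 2.63, 1.73, 1.14]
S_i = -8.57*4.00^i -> [-8.57, -34.28, -137.12, -548.48, -2193.92]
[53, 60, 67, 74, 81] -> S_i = 53 + 7*i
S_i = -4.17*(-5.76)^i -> [-4.17, 24.02, -138.35, 796.9, -4590.14]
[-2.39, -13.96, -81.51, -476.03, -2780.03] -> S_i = -2.39*5.84^i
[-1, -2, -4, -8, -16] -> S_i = -1*2^i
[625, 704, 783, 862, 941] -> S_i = 625 + 79*i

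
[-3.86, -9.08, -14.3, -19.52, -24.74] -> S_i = -3.86 + -5.22*i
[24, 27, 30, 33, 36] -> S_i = 24 + 3*i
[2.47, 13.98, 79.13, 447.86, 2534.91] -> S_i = 2.47*5.66^i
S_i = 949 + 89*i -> [949, 1038, 1127, 1216, 1305]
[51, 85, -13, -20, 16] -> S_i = Random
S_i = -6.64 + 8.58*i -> [-6.64, 1.94, 10.52, 19.1, 27.68]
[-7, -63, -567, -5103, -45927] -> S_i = -7*9^i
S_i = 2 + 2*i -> [2, 4, 6, 8, 10]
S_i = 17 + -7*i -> [17, 10, 3, -4, -11]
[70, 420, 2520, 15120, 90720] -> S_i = 70*6^i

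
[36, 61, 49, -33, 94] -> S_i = Random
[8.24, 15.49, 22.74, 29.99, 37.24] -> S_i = 8.24 + 7.25*i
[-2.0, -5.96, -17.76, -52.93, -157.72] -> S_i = -2.00*2.98^i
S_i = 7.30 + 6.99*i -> [7.3, 14.29, 21.28, 28.27, 35.26]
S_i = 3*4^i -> [3, 12, 48, 192, 768]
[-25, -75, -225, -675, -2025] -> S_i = -25*3^i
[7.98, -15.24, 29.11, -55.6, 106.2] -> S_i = 7.98*(-1.91)^i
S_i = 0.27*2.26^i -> [0.27, 0.61, 1.38, 3.12, 7.04]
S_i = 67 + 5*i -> [67, 72, 77, 82, 87]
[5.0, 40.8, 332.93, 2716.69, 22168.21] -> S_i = 5.00*8.16^i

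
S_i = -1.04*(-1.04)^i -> [-1.04, 1.08, -1.12, 1.17, -1.22]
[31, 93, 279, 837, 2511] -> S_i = 31*3^i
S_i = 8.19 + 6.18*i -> [8.19, 14.37, 20.55, 26.73, 32.91]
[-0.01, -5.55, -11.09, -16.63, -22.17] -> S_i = -0.01 + -5.54*i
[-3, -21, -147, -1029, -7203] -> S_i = -3*7^i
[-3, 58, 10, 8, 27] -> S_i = Random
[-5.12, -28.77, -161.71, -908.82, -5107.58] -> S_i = -5.12*5.62^i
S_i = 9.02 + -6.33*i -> [9.02, 2.69, -3.64, -9.97, -16.3]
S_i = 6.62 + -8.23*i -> [6.62, -1.61, -9.84, -18.07, -26.3]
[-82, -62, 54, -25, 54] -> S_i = Random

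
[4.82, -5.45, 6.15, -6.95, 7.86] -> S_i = 4.82*(-1.13)^i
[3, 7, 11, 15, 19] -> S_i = 3 + 4*i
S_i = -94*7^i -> [-94, -658, -4606, -32242, -225694]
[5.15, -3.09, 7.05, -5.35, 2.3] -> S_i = Random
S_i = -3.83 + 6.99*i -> [-3.83, 3.16, 10.15, 17.14, 24.13]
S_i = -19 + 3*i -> [-19, -16, -13, -10, -7]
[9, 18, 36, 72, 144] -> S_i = 9*2^i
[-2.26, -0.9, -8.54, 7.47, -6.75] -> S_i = Random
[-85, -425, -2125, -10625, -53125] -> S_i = -85*5^i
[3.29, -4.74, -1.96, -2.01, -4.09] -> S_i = Random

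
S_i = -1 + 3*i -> [-1, 2, 5, 8, 11]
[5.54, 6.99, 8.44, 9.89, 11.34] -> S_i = 5.54 + 1.45*i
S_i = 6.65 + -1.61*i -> [6.65, 5.04, 3.43, 1.82, 0.21]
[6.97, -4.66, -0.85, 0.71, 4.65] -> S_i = Random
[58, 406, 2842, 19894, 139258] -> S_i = 58*7^i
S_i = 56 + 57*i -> [56, 113, 170, 227, 284]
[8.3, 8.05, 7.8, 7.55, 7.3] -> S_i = 8.30 + -0.25*i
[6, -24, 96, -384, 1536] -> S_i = 6*-4^i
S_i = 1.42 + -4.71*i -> [1.42, -3.29, -8.0, -12.71, -17.42]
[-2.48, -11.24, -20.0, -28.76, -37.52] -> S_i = -2.48 + -8.76*i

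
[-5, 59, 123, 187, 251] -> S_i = -5 + 64*i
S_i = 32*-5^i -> [32, -160, 800, -4000, 20000]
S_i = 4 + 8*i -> [4, 12, 20, 28, 36]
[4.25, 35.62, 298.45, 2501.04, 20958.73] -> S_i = 4.25*8.38^i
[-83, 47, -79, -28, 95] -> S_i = Random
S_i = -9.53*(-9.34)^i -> [-9.53, 89.01, -831.36, 7764.86, -72523.78]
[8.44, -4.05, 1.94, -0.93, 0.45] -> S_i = 8.44*(-0.48)^i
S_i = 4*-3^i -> [4, -12, 36, -108, 324]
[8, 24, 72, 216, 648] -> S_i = 8*3^i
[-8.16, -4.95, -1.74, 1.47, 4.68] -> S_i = -8.16 + 3.21*i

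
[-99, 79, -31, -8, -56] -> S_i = Random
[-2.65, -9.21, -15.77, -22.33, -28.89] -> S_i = -2.65 + -6.56*i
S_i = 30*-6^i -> [30, -180, 1080, -6480, 38880]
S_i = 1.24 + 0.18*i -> [1.24, 1.42, 1.6, 1.78, 1.96]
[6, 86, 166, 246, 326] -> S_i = 6 + 80*i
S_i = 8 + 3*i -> [8, 11, 14, 17, 20]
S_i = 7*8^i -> [7, 56, 448, 3584, 28672]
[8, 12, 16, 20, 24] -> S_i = 8 + 4*i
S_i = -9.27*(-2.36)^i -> [-9.27, 21.88, -51.63, 121.85, -287.56]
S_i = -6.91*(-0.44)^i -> [-6.91, 3.04, -1.34, 0.59, -0.26]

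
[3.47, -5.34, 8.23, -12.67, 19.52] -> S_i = 3.47*(-1.54)^i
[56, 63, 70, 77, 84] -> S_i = 56 + 7*i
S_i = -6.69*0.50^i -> [-6.69, -3.34, -1.67, -0.84, -0.42]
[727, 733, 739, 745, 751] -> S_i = 727 + 6*i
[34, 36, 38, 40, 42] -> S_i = 34 + 2*i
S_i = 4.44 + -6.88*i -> [4.44, -2.44, -9.32, -16.2, -23.08]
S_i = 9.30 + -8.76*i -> [9.3, 0.54, -8.22, -16.98, -25.74]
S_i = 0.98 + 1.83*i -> [0.98, 2.81, 4.64, 6.47, 8.3]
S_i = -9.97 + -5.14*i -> [-9.97, -15.11, -20.25, -25.39, -30.53]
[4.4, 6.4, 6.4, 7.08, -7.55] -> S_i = Random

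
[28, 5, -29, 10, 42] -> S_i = Random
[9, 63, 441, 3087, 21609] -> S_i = 9*7^i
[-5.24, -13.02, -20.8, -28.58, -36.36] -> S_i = -5.24 + -7.78*i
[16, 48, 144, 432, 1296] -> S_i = 16*3^i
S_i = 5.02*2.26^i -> [5.02, 11.35, 25.64, 57.95, 130.96]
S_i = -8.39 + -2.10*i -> [-8.39, -10.49, -12.59, -14.69, -16.79]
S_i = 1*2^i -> [1, 2, 4, 8, 16]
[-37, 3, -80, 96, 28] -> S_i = Random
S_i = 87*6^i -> [87, 522, 3132, 18792, 112752]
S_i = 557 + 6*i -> [557, 563, 569, 575, 581]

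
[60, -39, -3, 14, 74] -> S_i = Random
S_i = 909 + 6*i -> [909, 915, 921, 927, 933]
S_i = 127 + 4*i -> [127, 131, 135, 139, 143]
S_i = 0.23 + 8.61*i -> [0.23, 8.84, 17.45, 26.06, 34.67]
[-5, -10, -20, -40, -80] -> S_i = -5*2^i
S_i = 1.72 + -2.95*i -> [1.72, -1.23, -4.18, -7.13, -10.08]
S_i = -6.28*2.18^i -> [-6.28, -13.69, -29.85, -65.06, -141.84]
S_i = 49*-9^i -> [49, -441, 3969, -35721, 321489]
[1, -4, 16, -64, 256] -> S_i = 1*-4^i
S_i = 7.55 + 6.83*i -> [7.55, 14.38, 21.21, 28.04, 34.87]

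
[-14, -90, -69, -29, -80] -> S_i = Random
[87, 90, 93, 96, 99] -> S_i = 87 + 3*i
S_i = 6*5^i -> [6, 30, 150, 750, 3750]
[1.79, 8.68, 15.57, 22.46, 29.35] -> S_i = 1.79 + 6.89*i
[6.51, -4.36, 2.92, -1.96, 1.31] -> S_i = 6.51*(-0.67)^i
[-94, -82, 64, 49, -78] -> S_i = Random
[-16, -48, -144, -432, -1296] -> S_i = -16*3^i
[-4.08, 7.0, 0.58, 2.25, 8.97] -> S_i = Random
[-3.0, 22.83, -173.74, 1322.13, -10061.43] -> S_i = -3.00*(-7.61)^i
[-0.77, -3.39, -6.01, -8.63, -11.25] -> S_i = -0.77 + -2.62*i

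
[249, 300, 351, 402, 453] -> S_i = 249 + 51*i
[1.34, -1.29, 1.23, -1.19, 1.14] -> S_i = 1.34*(-0.96)^i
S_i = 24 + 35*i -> [24, 59, 94, 129, 164]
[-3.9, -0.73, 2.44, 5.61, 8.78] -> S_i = -3.90 + 3.17*i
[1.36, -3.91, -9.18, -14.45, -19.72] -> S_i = 1.36 + -5.27*i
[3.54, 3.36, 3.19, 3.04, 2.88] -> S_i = 3.54*0.95^i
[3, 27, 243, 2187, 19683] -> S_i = 3*9^i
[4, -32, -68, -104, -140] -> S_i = 4 + -36*i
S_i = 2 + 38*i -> [2, 40, 78, 116, 154]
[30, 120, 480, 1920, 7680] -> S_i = 30*4^i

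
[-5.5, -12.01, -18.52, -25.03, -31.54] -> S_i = -5.50 + -6.51*i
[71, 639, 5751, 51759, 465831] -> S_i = 71*9^i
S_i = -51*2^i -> [-51, -102, -204, -408, -816]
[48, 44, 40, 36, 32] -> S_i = 48 + -4*i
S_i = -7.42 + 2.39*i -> [-7.42, -5.03, -2.64, -0.25, 2.14]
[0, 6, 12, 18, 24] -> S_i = 0 + 6*i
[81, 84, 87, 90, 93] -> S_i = 81 + 3*i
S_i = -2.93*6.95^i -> [-2.93, -20.36, -141.53, -983.61, -6836.08]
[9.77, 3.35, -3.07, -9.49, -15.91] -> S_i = 9.77 + -6.42*i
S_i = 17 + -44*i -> [17, -27, -71, -115, -159]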